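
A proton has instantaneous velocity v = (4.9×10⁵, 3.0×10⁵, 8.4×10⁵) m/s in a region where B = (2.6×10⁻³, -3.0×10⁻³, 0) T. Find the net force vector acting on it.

F ≈ (4.04×10⁻¹⁶, 3.50×10⁻¹⁶, -3.60×10⁻¹⁶) N

v×B = (2520, 2180, -2250) N/C.
F = q v×B = (1.602×10⁻¹⁹ C)·(2520, 2180, -2250) = (4.04×10⁻¹⁶, 3.50×10⁻¹⁶, -3.60×10⁻¹⁶) N.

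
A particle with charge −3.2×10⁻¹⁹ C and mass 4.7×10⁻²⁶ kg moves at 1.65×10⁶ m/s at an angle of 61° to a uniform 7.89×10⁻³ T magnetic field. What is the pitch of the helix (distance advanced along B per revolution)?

p ≈ 93.6 m

v∥ = v cosθ = 1.65×10⁶·cos61° ≈ 7.999×10⁵ m/s.
T = 2πm/(|q|B) = 2π(4.7×10⁻²⁶)/((3.2×10⁻¹⁹)(7.89×10⁻³)) ≈ 1.170×10⁻⁴ s.
pitch = v∥ T = (7.999×10⁵)(1.170×10⁻⁴) ≈ 93.6 m.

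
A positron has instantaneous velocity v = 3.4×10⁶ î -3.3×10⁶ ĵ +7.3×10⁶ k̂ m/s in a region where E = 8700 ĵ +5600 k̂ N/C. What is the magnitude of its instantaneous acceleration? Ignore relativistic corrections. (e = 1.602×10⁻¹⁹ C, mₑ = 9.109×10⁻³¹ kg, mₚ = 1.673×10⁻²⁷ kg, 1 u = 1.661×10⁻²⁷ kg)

|a| ≈ 1.82×10¹⁵ m/s²

Only an electric field acts, so F = qE = (1.602×10⁻¹⁹ C)·(0, 8700, 5600) = (0, 1.39×10⁻¹⁵, 8.97×10⁻¹⁶) N.
|a| = |F|/m = 1.658×10⁻¹⁵/9.109×10⁻³¹ ≈ 1.82×10¹⁵ m/s².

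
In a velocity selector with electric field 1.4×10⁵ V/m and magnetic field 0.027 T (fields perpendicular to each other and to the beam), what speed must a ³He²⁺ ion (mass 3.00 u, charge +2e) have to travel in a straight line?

v = 5.2×10⁶ m/s

For undeflected motion the electric and magnetic forces balance: qE = qvB.
v = E/B = 1.4×10⁵/0.027 = 5.2×10⁶ m/s.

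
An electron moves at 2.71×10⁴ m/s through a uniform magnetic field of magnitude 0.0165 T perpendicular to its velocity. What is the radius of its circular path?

r ≈ 9.34×10⁻⁶ m

The magnetic force provides the centripetal force: |q|vB = mv²/r.
r = mv/(|q|B) = (9.109×10⁻³¹)(2.71×10⁴)/((1.602×10⁻¹⁹)(0.0165)) ≈ 9.34×10⁻⁶ m.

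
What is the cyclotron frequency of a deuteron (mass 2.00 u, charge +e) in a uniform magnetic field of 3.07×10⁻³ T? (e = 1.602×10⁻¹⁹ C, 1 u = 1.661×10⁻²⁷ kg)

f = |q|B/(2πm).
f = (1.602×10⁻¹⁹)(3.07×10⁻³)/(2π·3.322×10⁻²⁷) ≈ 2.36×10⁴ Hz.

f ≈ 2.36×10⁴ Hz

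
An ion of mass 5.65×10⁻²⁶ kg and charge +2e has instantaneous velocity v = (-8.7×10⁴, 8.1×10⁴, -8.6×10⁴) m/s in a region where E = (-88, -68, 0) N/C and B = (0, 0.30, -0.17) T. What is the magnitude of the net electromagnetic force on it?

|F| ≈ 1.04×10⁻¹⁴ N

v×B = (1.20×10⁴, -1.48×10⁴, -2.61×10⁴) N/C.
E + v×B = (1.19×10⁴, -1.49×10⁴, -2.61×10⁴) N/C.
F = q(E + v×B) = (3.204×10⁻¹⁹ C)·(1.19×10⁴, -1.49×10⁴, -2.61×10⁴) = (3.83×10⁻¹⁵, -4.76×10⁻¹⁵, -8.36×10⁻¹⁵) N.
|F| = 1.04×10⁻¹⁴ N.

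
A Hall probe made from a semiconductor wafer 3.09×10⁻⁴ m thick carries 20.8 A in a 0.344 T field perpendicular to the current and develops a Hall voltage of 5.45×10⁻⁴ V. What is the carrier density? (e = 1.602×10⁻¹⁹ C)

From V_H = IB/(n e t), n = IB/(V_H e t).
n = (20.8)(0.344)/((5.45×10⁻⁴)(1.602×10⁻¹⁹)(3.09×10⁻⁴)) ≈ 2.65×10²⁶ m⁻³.

n ≈ 2.65×10²⁶ m⁻³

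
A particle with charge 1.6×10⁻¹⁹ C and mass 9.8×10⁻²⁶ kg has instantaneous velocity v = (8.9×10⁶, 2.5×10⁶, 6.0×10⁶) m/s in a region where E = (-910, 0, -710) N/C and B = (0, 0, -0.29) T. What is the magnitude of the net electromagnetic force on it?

|F| ≈ 4.29×10⁻¹³ N

v×B = (-7.25×10⁵, 2.58×10⁶, 0) N/C.
E + v×B = (-7.26×10⁵, 2.58×10⁶, -710) N/C.
F = q(E + v×B) = (1.6×10⁻¹⁹ C)·(-7.26×10⁵, 2.58×10⁶, -710) = (-1.16×10⁻¹³, 4.13×10⁻¹³, -1.14×10⁻¹⁶) N.
|F| = 4.29×10⁻¹³ N.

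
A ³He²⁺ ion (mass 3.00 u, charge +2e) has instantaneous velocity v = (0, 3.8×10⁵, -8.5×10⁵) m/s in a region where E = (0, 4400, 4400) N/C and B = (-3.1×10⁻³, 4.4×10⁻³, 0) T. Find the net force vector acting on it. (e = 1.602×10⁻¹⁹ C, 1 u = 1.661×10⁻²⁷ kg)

v×B = (3740, 2640, 1180) N/C.
E + v×B = (3740, 7040, 5580) N/C.
F = q(E + v×B) = (3.204×10⁻¹⁹ C)·(3740, 7040, 5580) = (1.20×10⁻¹⁵, 2.25×10⁻¹⁵, 1.79×10⁻¹⁵) N.

F ≈ (1.20×10⁻¹⁵, 2.25×10⁻¹⁵, 1.79×10⁻¹⁵) N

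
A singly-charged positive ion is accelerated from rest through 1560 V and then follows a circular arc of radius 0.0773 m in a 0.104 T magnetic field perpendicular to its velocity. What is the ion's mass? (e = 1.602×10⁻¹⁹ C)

Combine |q|V = ½mv² and r = mv/(|q|B): eliminate v to get m = qB²r²/(2V).
m = (1.602×10⁻¹⁹)(0.104)²(0.0773)²/(2·1560) ≈ 3.32×10⁻²⁷ kg.

m ≈ 3.32×10⁻²⁷ kg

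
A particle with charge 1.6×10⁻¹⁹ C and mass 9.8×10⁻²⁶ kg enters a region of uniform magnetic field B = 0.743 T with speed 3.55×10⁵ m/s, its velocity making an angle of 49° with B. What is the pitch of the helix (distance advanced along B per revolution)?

v∥ = v cosθ = 3.55×10⁵·cos49° ≈ 2.329×10⁵ m/s.
T = 2πm/(|q|B) = 2π(9.8×10⁻²⁶)/((1.6×10⁻¹⁹)(0.743)) ≈ 5.180×10⁻⁶ s.
pitch = v∥ T = (2.329×10⁵)(5.180×10⁻⁶) ≈ 1.21 m.

p ≈ 1.21 m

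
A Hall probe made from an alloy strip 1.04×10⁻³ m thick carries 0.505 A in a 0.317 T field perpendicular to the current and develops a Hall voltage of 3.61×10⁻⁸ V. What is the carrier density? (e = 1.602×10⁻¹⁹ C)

From V_H = IB/(n e t), n = IB/(V_H e t).
n = (0.505)(0.317)/((3.61×10⁻⁸)(1.602×10⁻¹⁹)(1.04×10⁻³)) ≈ 2.66×10²⁸ m⁻³.

n ≈ 2.66×10²⁸ m⁻³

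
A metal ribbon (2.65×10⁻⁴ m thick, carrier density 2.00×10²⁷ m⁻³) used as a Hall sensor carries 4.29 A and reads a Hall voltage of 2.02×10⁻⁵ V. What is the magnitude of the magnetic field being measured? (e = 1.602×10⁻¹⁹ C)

From V_H = IB/(n e t), B = V_H n e t / I.
B = (2.02×10⁻⁵)(2.00×10²⁷)(1.602×10⁻¹⁹)(2.65×10⁻⁴)/4.29 ≈ 0.400 T.

B ≈ 0.400 T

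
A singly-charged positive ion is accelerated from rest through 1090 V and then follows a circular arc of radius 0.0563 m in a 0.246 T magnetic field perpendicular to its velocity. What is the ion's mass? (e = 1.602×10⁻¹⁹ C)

Combine |q|V = ½mv² and r = mv/(|q|B): eliminate v to get m = qB²r²/(2V).
m = (1.602×10⁻¹⁹)(0.246)²(0.0563)²/(2·1090) ≈ 1.41×10⁻²⁶ kg.

m ≈ 1.41×10⁻²⁶ kg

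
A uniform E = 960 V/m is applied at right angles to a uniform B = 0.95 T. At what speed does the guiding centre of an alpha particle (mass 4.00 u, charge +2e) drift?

In crossed fields the guiding centre drifts at v_d = |E×B|/B² = E/B, independent of charge and mass.
v_d = 960/0.95 = 1000 m/s.

v_d ≈ 1000 m/s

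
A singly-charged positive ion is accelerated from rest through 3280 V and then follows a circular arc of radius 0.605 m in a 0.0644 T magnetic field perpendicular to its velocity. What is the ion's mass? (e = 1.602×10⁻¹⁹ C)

m ≈ 3.71×10⁻²⁶ kg

Combine |q|V = ½mv² and r = mv/(|q|B): eliminate v to get m = qB²r²/(2V).
m = (1.602×10⁻¹⁹)(0.0644)²(0.605)²/(2·3280) ≈ 3.71×10⁻²⁶ kg.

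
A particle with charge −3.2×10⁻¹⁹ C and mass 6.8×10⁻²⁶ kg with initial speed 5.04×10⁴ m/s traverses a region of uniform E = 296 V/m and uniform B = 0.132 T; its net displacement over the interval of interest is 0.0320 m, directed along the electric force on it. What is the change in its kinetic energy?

ΔKE ≈ 3.03×10⁻¹⁸ J

The magnetic force is always ⟂ v and does no work; only the electric force changes KE.
ΔKE = F_E · d = |q|E d = (3.2×10⁻¹⁹)(296)(0.0320) ≈ 3.03×10⁻¹⁸ J.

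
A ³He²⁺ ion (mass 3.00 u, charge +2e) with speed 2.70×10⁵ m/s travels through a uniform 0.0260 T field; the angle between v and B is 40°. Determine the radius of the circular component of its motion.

v⊥ = v sinθ = 2.70×10⁵·sin40° ≈ 1.736×10⁵ m/s.
r = m v⊥/(|q|B) = (4.983×10⁻²⁷)(1.736×10⁵)/((3.204×10⁻¹⁹)(0.0260)) ≈ 0.104 m.

r ≈ 0.104 m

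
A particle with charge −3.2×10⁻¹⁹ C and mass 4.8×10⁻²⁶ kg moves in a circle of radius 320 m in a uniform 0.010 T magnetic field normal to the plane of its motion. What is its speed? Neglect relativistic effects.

v ≈ 2.1×10⁷ m/s

From |q|vB = mv²/r, v = |q|Br/m.
v = (3.2×10⁻¹⁹)(0.010)(320)/4.8×10⁻²⁶ ≈ 2.1×10⁷ m/s.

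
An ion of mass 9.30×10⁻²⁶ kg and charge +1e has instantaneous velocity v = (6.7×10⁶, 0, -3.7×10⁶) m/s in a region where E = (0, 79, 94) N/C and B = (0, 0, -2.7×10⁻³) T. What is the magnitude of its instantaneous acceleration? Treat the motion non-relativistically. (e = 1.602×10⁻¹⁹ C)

|a| ≈ 3.13×10¹⁰ m/s²

v×B = (0, 1.81×10⁴, 0) N/C.
E + v×B = (0, 1.82×10⁴, 94.0) N/C.
F = q(E + v×B) = (1.602×10⁻¹⁹ C)·(0, 1.82×10⁴, 94.0) = (0, 2.91×10⁻¹⁵, 1.51×10⁻¹⁷) N.
|a| = |F|/m = 2.911×10⁻¹⁵/9.30×10⁻²⁶ ≈ 3.13×10¹⁰ m/s².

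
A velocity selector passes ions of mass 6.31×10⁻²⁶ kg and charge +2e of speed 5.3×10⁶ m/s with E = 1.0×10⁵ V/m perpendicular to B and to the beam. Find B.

B = 0.019 T

Balance of forces in the selector: qE = qvB ⇒ B = E/v.
B = 1.0×10⁵/5.3×10⁶ = 0.019 T.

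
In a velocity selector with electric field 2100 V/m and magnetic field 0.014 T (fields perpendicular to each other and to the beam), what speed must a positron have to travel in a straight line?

v = 1.5×10⁵ m/s

Zero net Lorentz force requires |qE| = |q v×B|, i.e. E = vB.
v = E/B = 2100/0.014 = 1.5×10⁵ m/s.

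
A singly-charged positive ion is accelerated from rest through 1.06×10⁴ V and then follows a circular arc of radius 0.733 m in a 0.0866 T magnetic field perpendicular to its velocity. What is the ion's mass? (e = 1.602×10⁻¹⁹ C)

m ≈ 3.04×10⁻²⁶ kg

Combine |q|V = ½mv² and r = mv/(|q|B): eliminate v to get m = qB²r²/(2V).
m = (1.602×10⁻¹⁹)(0.0866)²(0.733)²/(2·1.06×10⁴) ≈ 3.04×10⁻²⁶ kg.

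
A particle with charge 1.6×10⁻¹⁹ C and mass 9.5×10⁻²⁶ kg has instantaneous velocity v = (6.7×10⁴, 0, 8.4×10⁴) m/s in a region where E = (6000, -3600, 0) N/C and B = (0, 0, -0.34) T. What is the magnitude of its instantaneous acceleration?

|a| ≈ 3.38×10¹⁰ m/s²

v×B = (0, 2.28×10⁴, 0) N/C.
E + v×B = (6000, 1.92×10⁴, 0) N/C.
F = q(E + v×B) = (1.6×10⁻¹⁹ C)·(6000, 1.92×10⁴, 0) = (9.60×10⁻¹⁶, 3.07×10⁻¹⁵, 0) N.
|a| = |F|/m = 3.215×10⁻¹⁵/9.5×10⁻²⁶ ≈ 3.38×10¹⁰ m/s².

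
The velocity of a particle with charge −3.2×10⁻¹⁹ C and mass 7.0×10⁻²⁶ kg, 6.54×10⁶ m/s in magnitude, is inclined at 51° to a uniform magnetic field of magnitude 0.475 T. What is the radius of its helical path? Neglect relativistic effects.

r ≈ 2.34 m

v⊥ = v sinθ = 6.54×10⁶·sin51° ≈ 5.083×10⁶ m/s.
r = m v⊥/(|q|B) = (7.0×10⁻²⁶)(5.083×10⁶)/((3.2×10⁻¹⁹)(0.475)) ≈ 2.34 m.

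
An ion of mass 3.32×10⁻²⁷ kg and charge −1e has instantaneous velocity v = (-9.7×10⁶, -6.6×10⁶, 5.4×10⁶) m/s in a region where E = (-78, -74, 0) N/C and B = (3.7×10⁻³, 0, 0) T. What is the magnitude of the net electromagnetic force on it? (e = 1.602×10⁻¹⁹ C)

v×B = (0, 2.00×10⁴, 2.44×10⁴) N/C.
E + v×B = (-78.0, 1.99×10⁴, 2.44×10⁴) N/C.
F = q(E + v×B) = (−1.602×10⁻¹⁹ C)·(-78.0, 1.99×10⁴, 2.44×10⁴) = (1.25×10⁻¹⁷, -3.19×10⁻¹⁵, -3.91×10⁻¹⁵) N.
|F| = 5.05×10⁻¹⁵ N.

|F| ≈ 5.05×10⁻¹⁵ N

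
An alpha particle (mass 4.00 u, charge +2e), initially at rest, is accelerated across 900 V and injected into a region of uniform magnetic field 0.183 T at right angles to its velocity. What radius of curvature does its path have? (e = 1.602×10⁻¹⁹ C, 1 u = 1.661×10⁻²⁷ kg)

Acceleration: |q|V = ½mv² ⇒ v = √(2|q|V/m) = √(2·3.204×10⁻¹⁹·900/6.644×10⁻²⁷) ≈ 2.946×10⁵ m/s.
In the field: r = mv/(|q|B) = (6.644×10⁻²⁷)(2.946×10⁵)/((3.204×10⁻¹⁹)(0.183)) ≈ 0.0334 m.

r ≈ 0.0334 m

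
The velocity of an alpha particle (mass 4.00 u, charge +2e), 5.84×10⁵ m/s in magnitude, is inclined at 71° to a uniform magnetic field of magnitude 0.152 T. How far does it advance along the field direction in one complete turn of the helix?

v∥ = v cosθ = 5.84×10⁵·cos71° ≈ 1.901×10⁵ m/s.
T = 2πm/(|q|B) = 2π(6.644×10⁻²⁷)/((3.204×10⁻¹⁹)(0.152)) ≈ 8.572×10⁻⁷ s.
pitch = v∥ T = (1.901×10⁵)(8.572×10⁻⁷) ≈ 0.163 m.

p ≈ 0.163 m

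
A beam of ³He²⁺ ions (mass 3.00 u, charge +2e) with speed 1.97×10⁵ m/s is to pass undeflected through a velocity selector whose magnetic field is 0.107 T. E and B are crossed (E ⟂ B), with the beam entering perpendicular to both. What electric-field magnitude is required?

E = 2.11×10⁴ V/m

For straight-line motion qE = qvB, so E = vB.
E = 1.97×10⁵ × 0.107 = 2.11×10⁴ V/m.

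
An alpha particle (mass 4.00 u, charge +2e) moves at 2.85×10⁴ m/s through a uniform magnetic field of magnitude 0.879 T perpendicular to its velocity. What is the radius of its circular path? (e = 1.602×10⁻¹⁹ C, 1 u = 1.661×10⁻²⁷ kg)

The magnetic force provides the centripetal force: |q|vB = mv²/r.
r = mv/(|q|B) = (6.644×10⁻²⁷)(2.85×10⁴)/((3.204×10⁻¹⁹)(0.879)) ≈ 6.72×10⁻⁴ m.

r ≈ 6.72×10⁻⁴ m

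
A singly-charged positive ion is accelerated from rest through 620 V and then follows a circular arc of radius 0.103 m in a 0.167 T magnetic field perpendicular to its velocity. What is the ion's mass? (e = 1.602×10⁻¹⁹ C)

Combine |q|V = ½mv² and r = mv/(|q|B): eliminate v to get m = qB²r²/(2V).
m = (1.602×10⁻¹⁹)(0.167)²(0.103)²/(2·620) ≈ 3.82×10⁻²⁶ kg.

m ≈ 3.82×10⁻²⁶ kg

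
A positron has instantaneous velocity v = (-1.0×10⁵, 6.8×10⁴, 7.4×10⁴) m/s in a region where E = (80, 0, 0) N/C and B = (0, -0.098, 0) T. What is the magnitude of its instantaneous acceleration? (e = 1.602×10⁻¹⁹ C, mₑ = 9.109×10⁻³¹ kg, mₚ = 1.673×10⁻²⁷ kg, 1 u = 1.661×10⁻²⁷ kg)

v×B = (7250, 0, 9800) N/C.
E + v×B = (7330, 0, 9800) N/C.
F = q(E + v×B) = (1.602×10⁻¹⁹ C)·(7330, 0, 9800) = (1.17×10⁻¹⁵, 0, 1.57×10⁻¹⁵) N.
|a| = |F|/m = 1.961×10⁻¹⁵/9.109×10⁻³¹ ≈ 2.15×10¹⁵ m/s².

|a| ≈ 2.15×10¹⁵ m/s²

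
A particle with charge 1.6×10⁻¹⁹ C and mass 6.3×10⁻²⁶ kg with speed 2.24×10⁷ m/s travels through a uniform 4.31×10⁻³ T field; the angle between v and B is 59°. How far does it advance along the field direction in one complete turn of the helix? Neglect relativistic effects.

v∥ = v cosθ = 2.24×10⁷·cos59° ≈ 1.154×10⁷ m/s.
T = 2πm/(|q|B) = 2π(6.3×10⁻²⁶)/((1.6×10⁻¹⁹)(4.31×10⁻³)) ≈ 5.740×10⁻⁴ s.
pitch = v∥ T = (1.154×10⁷)(5.740×10⁻⁴) ≈ 6620 m.

p ≈ 6620 m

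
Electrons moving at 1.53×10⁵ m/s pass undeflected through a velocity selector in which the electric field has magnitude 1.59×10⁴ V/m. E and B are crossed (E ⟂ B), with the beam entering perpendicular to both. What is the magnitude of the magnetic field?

B = 0.104 T

Balance of forces in the selector: qE = qvB ⇒ B = E/v.
B = 1.59×10⁴/1.53×10⁵ = 0.104 T.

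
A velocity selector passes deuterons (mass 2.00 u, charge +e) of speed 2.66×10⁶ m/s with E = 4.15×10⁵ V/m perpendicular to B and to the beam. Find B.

B = 0.156 T

Balance of forces in the selector: qE = qvB ⇒ B = E/v.
B = 4.15×10⁵/2.66×10⁶ = 0.156 T.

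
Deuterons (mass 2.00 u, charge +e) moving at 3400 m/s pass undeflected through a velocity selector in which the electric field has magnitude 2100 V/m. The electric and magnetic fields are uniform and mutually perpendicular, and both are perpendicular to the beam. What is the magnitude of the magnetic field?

Balance of forces in the selector: qE = qvB ⇒ B = E/v.
B = 2100/3400 = 0.62 T.

B = 0.62 T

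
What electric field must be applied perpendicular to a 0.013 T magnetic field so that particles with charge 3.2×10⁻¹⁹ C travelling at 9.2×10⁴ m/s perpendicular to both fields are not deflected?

E = 1200 V/m

For straight-line motion qE = qvB, so E = vB.
E = 9.2×10⁴ × 0.013 = 1200 V/m.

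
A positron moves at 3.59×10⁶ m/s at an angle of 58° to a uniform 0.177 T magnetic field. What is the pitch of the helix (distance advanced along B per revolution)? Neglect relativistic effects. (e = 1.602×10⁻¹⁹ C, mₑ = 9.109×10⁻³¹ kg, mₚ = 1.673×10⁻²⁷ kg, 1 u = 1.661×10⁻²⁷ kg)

p ≈ 3.84×10⁻⁴ m

v∥ = v cosθ = 3.59×10⁶·cos58° ≈ 1.902×10⁶ m/s.
T = 2πm/(|q|B) = 2π(9.109×10⁻³¹)/((1.602×10⁻¹⁹)(0.177)) ≈ 2.018×10⁻¹⁰ s.
pitch = v∥ T = (1.902×10⁶)(2.018×10⁻¹⁰) ≈ 3.84×10⁻⁴ m.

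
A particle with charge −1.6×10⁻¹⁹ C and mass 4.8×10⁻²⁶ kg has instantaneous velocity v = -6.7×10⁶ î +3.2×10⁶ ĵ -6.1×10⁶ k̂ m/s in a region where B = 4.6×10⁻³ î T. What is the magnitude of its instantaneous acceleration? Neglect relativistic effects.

v×B = (0, -2.81×10⁴, -1.47×10⁴) N/C.
F = q v×B = (−1.6×10⁻¹⁹ C)·(0, -2.81×10⁴, -1.47×10⁴) = (0, 4.49×10⁻¹⁵, 2.36×10⁻¹⁵) N.
|a| = |F|/m = 5.070×10⁻¹⁵/4.8×10⁻²⁶ ≈ 1.06×10¹¹ m/s².

|a| ≈ 1.06×10¹¹ m/s²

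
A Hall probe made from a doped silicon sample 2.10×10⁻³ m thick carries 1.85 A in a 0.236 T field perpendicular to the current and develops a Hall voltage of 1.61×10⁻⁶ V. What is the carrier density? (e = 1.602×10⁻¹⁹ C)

From V_H = IB/(n e t), n = IB/(V_H e t).
n = (1.85)(0.236)/((1.61×10⁻⁶)(1.602×10⁻¹⁹)(2.10×10⁻³)) ≈ 8.06×10²⁶ m⁻³.

n ≈ 8.06×10²⁶ m⁻³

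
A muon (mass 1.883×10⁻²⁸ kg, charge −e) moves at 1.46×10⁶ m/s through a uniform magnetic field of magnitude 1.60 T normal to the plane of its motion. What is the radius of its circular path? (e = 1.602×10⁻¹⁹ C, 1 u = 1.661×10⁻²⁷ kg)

r ≈ 1.07×10⁻³ m

The magnetic force provides the centripetal force: |q|vB = mv²/r.
r = mv/(|q|B) = (1.883×10⁻²⁸)(1.46×10⁶)/((1.602×10⁻¹⁹)(1.60)) ≈ 1.07×10⁻³ m.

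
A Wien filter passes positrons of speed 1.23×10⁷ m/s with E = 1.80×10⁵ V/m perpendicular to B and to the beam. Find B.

Balance of forces in the selector: qE = qvB ⇒ B = E/v.
B = 1.80×10⁵/1.23×10⁷ = 0.0146 T.

B = 0.0146 T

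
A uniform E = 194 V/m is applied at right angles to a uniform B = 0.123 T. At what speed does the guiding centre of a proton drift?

The steady drift has the magnetic force balancing the electric force, so v_d = E/B.
v_d = 194/0.123 = 1580 m/s.

v_d ≈ 1580 m/s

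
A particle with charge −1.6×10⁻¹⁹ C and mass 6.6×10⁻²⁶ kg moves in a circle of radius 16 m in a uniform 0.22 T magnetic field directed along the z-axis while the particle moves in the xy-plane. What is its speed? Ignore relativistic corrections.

From |q|vB = mv²/r, v = |q|Br/m.
v = (1.6×10⁻¹⁹)(0.22)(16)/6.6×10⁻²⁶ ≈ 8.5×10⁶ m/s.

v ≈ 8.5×10⁶ m/s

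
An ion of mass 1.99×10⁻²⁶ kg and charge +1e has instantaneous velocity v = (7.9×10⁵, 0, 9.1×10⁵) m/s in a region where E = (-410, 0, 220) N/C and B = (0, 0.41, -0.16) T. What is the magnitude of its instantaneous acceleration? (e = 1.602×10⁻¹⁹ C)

v×B = (-3.73×10⁵, 1.26×10⁵, 3.24×10⁵) N/C.
E + v×B = (-3.74×10⁵, 1.26×10⁵, 3.24×10⁵) N/C.
F = q(E + v×B) = (1.602×10⁻¹⁹ C)·(-3.74×10⁵, 1.26×10⁵, 3.24×10⁵) = (-5.98×10⁻¹⁴, 2.02×10⁻¹⁴, 5.19×10⁻¹⁴) N.
|a| = |F|/m = 8.177×10⁻¹⁴/1.99×10⁻²⁶ ≈ 4.11×10¹² m/s².

|a| ≈ 4.11×10¹² m/s²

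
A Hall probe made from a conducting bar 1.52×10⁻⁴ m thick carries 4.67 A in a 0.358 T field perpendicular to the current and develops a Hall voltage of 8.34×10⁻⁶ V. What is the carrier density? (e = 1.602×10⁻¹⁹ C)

From V_H = IB/(n e t), n = IB/(V_H e t).
n = (4.67)(0.358)/((8.34×10⁻⁶)(1.602×10⁻¹⁹)(1.52×10⁻⁴)) ≈ 8.23×10²⁷ m⁻³.

n ≈ 8.23×10²⁷ m⁻³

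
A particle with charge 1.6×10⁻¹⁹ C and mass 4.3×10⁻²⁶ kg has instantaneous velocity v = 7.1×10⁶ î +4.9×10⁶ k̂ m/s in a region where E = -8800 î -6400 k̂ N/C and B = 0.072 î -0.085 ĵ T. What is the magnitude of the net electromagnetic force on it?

|F| ≈ 1.30×10⁻¹³ N

v×B = (4.17×10⁵, 3.53×10⁵, -6.04×10⁵) N/C.
E + v×B = (4.08×10⁵, 3.53×10⁵, -6.10×10⁵) N/C.
F = q(E + v×B) = (1.6×10⁻¹⁹ C)·(4.08×10⁵, 3.53×10⁵, -6.10×10⁵) = (6.52×10⁻¹⁴, 5.64×10⁻¹⁴, -9.76×10⁻¹⁴) N.
|F| = 1.30×10⁻¹³ N.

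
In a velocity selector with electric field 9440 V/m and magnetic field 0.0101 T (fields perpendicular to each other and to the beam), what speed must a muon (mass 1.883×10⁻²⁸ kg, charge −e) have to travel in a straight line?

Straight-line motion ⇒ electric and magnetic forces cancel, so E = vB.
v = E/B = 9440/0.0101 = 9.35×10⁵ m/s.

v = 9.35×10⁵ m/s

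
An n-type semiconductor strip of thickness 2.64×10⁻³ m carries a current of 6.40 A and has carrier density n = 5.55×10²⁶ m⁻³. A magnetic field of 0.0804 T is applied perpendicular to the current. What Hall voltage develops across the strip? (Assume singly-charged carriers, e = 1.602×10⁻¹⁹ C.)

V_H ≈ 2.19×10⁻⁶ V

V_H = IB/(n e t).
V_H = (6.40)(0.0804)/((5.55×10²⁶)(1.602×10⁻¹⁹)(2.64×10⁻³)) ≈ 2.19×10⁻⁶ V.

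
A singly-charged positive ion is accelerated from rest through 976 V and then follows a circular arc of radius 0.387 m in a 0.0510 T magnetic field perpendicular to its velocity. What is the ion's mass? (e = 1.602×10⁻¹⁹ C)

Combine |q|V = ½mv² and r = mv/(|q|B): eliminate v to get m = qB²r²/(2V).
m = (1.602×10⁻¹⁹)(0.0510)²(0.387)²/(2·976) ≈ 3.20×10⁻²⁶ kg.

m ≈ 3.20×10⁻²⁶ kg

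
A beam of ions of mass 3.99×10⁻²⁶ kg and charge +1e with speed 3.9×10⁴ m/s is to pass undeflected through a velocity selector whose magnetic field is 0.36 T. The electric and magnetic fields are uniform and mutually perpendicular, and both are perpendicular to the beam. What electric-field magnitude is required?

E = 1.4×10⁴ V/m

For straight-line motion qE = qvB, so E = vB.
E = 3.9×10⁴ × 0.36 = 1.4×10⁴ V/m.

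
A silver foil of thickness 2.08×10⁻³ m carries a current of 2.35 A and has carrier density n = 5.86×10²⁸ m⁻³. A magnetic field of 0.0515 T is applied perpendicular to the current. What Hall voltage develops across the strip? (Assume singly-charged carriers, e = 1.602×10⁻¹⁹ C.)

V_H ≈ 6.20×10⁻⁹ V

V_H = IB/(n e t).
V_H = (2.35)(0.0515)/((5.86×10²⁸)(1.602×10⁻¹⁹)(2.08×10⁻³)) ≈ 6.20×10⁻⁹ V.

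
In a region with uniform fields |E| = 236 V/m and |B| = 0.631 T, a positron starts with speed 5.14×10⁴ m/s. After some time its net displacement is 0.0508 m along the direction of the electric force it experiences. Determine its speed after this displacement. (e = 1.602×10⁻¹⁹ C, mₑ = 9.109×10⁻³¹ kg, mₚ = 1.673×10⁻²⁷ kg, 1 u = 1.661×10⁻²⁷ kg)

B does no work; ΔKE = |q|E d.
½mv_f² = ½mv₀² + |q|Ed = ½(9.109×10⁻³¹)(5.14×10⁴)² + (1.602×10⁻¹⁹)(236)(0.0508) ≈ 1.203×10⁻²¹ J + 1.921×10⁻¹⁸ J ≈ 1.922×10⁻¹⁸ J.
v_f = √(2·1.922×10⁻¹⁸/9.109×10⁻³¹) ≈ 2.05×10⁶ m/s.

v_f ≈ 2.05×10⁶ m/s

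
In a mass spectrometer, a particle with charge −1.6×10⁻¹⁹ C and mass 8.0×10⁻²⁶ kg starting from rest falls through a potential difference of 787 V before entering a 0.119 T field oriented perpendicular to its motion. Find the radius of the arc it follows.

r ≈ 0.236 m

Acceleration: |q|V = ½mv² ⇒ v = √(2|q|V/m) = √(2·1.6×10⁻¹⁹·787/8.0×10⁻²⁶) ≈ 5.611×10⁴ m/s.
In the field: r = mv/(|q|B) = (8.0×10⁻²⁶)(5.611×10⁴)/((1.6×10⁻¹⁹)(0.119)) ≈ 0.236 m.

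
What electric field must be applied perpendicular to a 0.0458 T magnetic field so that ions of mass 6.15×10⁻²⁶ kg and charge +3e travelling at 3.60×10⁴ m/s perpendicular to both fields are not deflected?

For straight-line motion qE = qvB, so E = vB.
E = 3.60×10⁴ × 0.0458 = 1650 V/m.

E = 1650 V/m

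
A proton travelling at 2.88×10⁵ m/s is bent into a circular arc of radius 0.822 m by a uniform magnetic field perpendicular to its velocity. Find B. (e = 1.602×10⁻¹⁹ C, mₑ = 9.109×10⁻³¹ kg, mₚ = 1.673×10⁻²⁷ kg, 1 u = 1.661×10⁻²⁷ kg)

B ≈ 3.66×10⁻³ T

From |q|vB = mv²/r, B = mv/(|q|r).
B = (1.673×10⁻²⁷)(2.88×10⁵)/((1.602×10⁻¹⁹)(0.822)) ≈ 3.66×10⁻³ T.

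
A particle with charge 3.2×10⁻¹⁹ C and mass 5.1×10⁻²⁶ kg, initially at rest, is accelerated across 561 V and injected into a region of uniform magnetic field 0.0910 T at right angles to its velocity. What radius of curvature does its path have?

r ≈ 0.147 m

Acceleration: |q|V = ½mv² ⇒ v = √(2|q|V/m) = √(2·3.2×10⁻¹⁹·561/5.1×10⁻²⁶) ≈ 8.390×10⁴ m/s.
In the field: r = mv/(|q|B) = (5.1×10⁻²⁶)(8.390×10⁴)/((3.2×10⁻¹⁹)(0.0910)) ≈ 0.147 m.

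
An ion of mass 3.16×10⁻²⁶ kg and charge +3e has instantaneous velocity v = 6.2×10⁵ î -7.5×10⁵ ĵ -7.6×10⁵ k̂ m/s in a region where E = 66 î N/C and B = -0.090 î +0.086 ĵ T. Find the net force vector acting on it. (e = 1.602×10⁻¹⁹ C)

v×B = (6.54×10⁴, 6.84×10⁴, -1.42×10⁴) N/C.
E + v×B = (6.54×10⁴, 6.84×10⁴, -1.42×10⁴) N/C.
F = q(E + v×B) = (4.806×10⁻¹⁹ C)·(6.54×10⁴, 6.84×10⁴, -1.42×10⁴) = (3.14×10⁻¹⁴, 3.29×10⁻¹⁴, -6.81×10⁻¹⁵) N.

F ≈ (3.14×10⁻¹⁴, 3.29×10⁻¹⁴, -6.81×10⁻¹⁵) N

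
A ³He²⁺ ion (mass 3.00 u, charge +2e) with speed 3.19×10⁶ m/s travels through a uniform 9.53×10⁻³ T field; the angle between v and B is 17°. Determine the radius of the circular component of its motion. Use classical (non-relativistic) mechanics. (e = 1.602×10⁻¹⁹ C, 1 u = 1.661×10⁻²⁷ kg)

v⊥ = v sinθ = 3.19×10⁶·sin17° ≈ 9.327×10⁵ m/s.
r = m v⊥/(|q|B) = (4.983×10⁻²⁷)(9.327×10⁵)/((3.204×10⁻¹⁹)(9.53×10⁻³)) ≈ 1.52 m.

r ≈ 1.52 m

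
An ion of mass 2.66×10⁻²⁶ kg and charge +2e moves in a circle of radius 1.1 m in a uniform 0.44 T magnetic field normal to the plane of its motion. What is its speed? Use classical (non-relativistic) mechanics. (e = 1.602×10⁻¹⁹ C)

v ≈ 5.8×10⁶ m/s

From |q|vB = mv²/r, v = |q|Br/m.
v = (3.204×10⁻¹⁹)(0.44)(1.1)/2.66×10⁻²⁶ ≈ 5.8×10⁶ m/s.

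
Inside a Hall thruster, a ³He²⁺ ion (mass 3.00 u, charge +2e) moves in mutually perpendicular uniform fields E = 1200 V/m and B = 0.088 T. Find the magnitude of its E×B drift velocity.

v_d ≈ 1.4×10⁴ m/s

The E×B drift speed is v_d = E/B.
v_d = 1200/0.088 = 1.4×10⁴ m/s.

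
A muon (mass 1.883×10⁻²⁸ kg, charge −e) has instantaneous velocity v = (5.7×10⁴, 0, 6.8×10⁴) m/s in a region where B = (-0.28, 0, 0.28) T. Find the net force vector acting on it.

F ≈ (0, 5.61×10⁻¹⁵, 0) N

v×B = (0, -3.50×10⁴, 0) N/C.
F = q v×B = (−1.602×10⁻¹⁹ C)·(0, -3.50×10⁴, 0) = (0, 5.61×10⁻¹⁵, 0) N.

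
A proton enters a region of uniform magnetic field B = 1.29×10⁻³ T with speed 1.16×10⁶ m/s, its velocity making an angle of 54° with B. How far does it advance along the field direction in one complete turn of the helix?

v∥ = v cosθ = 1.16×10⁶·cos54° ≈ 6.818×10⁵ m/s.
T = 2πm/(|q|B) = 2π(1.673×10⁻²⁷)/((1.602×10⁻¹⁹)(1.29×10⁻³)) ≈ 5.087×10⁻⁵ s.
pitch = v∥ T = (6.818×10⁵)(5.087×10⁻⁵) ≈ 34.7 m.

p ≈ 34.7 m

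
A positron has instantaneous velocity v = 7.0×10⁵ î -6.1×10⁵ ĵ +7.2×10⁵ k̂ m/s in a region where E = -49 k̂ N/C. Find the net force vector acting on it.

Only an electric field acts, so F = qE = (1.602×10⁻¹⁹ C)·(0, 0, -49.0) = (0, 0, -7.85×10⁻¹⁸) N.

F ≈ (0, 0, -7.85×10⁻¹⁸) N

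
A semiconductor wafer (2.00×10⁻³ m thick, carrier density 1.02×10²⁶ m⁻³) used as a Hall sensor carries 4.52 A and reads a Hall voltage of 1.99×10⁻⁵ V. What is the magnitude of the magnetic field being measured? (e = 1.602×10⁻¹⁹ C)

B ≈ 0.144 T

From V_H = IB/(n e t), B = V_H n e t / I.
B = (1.99×10⁻⁵)(1.02×10²⁶)(1.602×10⁻¹⁹)(2.00×10⁻³)/4.52 ≈ 0.144 T.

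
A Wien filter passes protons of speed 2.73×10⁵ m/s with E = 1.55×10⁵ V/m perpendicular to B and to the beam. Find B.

Balance of forces in the selector: qE = qvB ⇒ B = E/v.
B = 1.55×10⁵/2.73×10⁵ = 0.568 T.

B = 0.568 T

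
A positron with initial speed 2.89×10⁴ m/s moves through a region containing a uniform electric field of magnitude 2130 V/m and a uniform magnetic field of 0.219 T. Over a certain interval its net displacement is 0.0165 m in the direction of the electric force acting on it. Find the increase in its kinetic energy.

The magnetic force is always ⟂ v and does no work; only the electric force changes KE.
ΔKE = F_E · d = |q|E d = (1.602×10⁻¹⁹)(2130)(0.0165) ≈ 5.63×10⁻¹⁸ J.

ΔKE ≈ 5.63×10⁻¹⁸ J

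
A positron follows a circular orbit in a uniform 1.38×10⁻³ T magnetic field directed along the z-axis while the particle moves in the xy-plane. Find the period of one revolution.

T ≈ 2.59×10⁻⁸ s

The cyclotron period depends only on m, q, B: T = 2πm/(|q|B).
T = 2π(9.109×10⁻³¹)/((1.602×10⁻¹⁹)(1.38×10⁻³)) ≈ 2.59×10⁻⁸ s.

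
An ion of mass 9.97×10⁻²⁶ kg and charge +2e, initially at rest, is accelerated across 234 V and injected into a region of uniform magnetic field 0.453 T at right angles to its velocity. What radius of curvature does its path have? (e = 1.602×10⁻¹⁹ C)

Acceleration: |q|V = ½mv² ⇒ v = √(2|q|V/m) = √(2·3.204×10⁻¹⁹·234/9.97×10⁻²⁶) ≈ 3.878×10⁴ m/s.
In the field: r = mv/(|q|B) = (9.97×10⁻²⁶)(3.878×10⁴)/((3.204×10⁻¹⁹)(0.453)) ≈ 0.0266 m.

r ≈ 0.0266 m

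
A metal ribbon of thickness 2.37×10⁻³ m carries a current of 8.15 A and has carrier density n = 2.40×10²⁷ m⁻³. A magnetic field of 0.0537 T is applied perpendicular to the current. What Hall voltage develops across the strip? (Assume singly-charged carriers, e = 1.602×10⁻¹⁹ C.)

V_H ≈ 4.80×10⁻⁷ V

V_H = IB/(n e t).
V_H = (8.15)(0.0537)/((2.40×10²⁷)(1.602×10⁻¹⁹)(2.37×10⁻³)) ≈ 4.80×10⁻⁷ V.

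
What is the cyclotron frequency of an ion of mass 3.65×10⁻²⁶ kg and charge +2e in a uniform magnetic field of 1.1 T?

f = |q|B/(2πm).
f = (3.204×10⁻¹⁹)(1.1)/(2π·3.65×10⁻²⁶) ≈ 1.5×10⁶ Hz.

f ≈ 1.5×10⁶ Hz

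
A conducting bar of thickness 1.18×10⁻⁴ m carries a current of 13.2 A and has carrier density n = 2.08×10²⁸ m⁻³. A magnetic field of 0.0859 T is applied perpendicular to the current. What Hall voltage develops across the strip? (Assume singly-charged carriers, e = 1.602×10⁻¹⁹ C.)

V_H ≈ 2.88×10⁻⁶ V

V_H = IB/(n e t).
V_H = (13.2)(0.0859)/((2.08×10²⁸)(1.602×10⁻¹⁹)(1.18×10⁻⁴)) ≈ 2.88×10⁻⁶ V.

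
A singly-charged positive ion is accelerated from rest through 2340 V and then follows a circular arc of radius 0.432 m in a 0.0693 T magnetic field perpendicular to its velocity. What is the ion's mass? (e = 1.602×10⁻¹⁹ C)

Combine |q|V = ½mv² and r = mv/(|q|B): eliminate v to get m = qB²r²/(2V).
m = (1.602×10⁻¹⁹)(0.0693)²(0.432)²/(2·2340) ≈ 3.07×10⁻²⁶ kg.

m ≈ 3.07×10⁻²⁶ kg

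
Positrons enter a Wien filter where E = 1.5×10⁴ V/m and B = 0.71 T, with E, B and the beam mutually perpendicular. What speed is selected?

For undeflected motion the electric and magnetic forces balance: qE = qvB.
v = E/B = 1.5×10⁴/0.71 = 2.1×10⁴ m/s.

v = 2.1×10⁴ m/s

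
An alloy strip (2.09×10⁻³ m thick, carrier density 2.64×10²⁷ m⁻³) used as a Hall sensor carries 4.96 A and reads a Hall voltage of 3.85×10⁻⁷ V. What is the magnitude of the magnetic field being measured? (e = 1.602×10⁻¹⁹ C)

B ≈ 0.0686 T

From V_H = IB/(n e t), B = V_H n e t / I.
B = (3.85×10⁻⁷)(2.64×10²⁷)(1.602×10⁻¹⁹)(2.09×10⁻³)/4.96 ≈ 0.0686 T.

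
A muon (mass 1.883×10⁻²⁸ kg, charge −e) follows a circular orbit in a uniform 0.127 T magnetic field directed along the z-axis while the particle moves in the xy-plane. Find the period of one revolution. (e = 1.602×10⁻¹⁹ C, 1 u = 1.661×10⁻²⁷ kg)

The cyclotron period depends only on m, q, B: T = 2πm/(|q|B).
T = 2π(1.883×10⁻²⁸)/((1.602×10⁻¹⁹)(0.127)) ≈ 5.82×10⁻⁸ s.

T ≈ 5.82×10⁻⁸ s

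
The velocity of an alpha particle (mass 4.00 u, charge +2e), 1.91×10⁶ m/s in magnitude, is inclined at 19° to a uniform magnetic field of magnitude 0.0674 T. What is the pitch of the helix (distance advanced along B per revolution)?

v∥ = v cosθ = 1.91×10⁶·cos19° ≈ 1.806×10⁶ m/s.
T = 2πm/(|q|B) = 2π(6.644×10⁻²⁷)/((3.204×10⁻¹⁹)(0.0674)) ≈ 1.933×10⁻⁶ s.
pitch = v∥ T = (1.806×10⁶)(1.933×10⁻⁶) ≈ 3.49 m.

p ≈ 3.49 m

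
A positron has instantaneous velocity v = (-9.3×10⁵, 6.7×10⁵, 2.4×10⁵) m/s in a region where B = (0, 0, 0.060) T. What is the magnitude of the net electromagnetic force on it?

|F| ≈ 1.10×10⁻¹⁴ N

v×B = (4.02×10⁴, 5.58×10⁴, 0) N/C.
F = q v×B = (1.602×10⁻¹⁹ C)·(4.02×10⁴, 5.58×10⁴, 0) = (6.44×10⁻¹⁵, 8.94×10⁻¹⁵, 0) N.
|F| = 1.10×10⁻¹⁴ N.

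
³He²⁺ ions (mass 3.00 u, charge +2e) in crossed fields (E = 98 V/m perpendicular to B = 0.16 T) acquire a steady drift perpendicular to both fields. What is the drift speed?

The E×B drift speed is v_d = E/B.
v_d = 98/0.16 = 610 m/s.

v_d ≈ 610 m/s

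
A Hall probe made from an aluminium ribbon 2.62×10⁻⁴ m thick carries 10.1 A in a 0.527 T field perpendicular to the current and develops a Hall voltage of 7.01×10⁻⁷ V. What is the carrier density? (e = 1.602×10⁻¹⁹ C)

n ≈ 1.81×10²⁹ m⁻³

From V_H = IB/(n e t), n = IB/(V_H e t).
n = (10.1)(0.527)/((7.01×10⁻⁷)(1.602×10⁻¹⁹)(2.62×10⁻⁴)) ≈ 1.81×10²⁹ m⁻³.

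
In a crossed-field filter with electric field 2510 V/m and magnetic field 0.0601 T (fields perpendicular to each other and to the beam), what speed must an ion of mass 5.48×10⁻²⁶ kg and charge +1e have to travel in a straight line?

v = 4.18×10⁴ m/s

Straight-line motion ⇒ electric and magnetic forces cancel, so E = vB.
v = E/B = 2510/0.0601 = 4.18×10⁴ m/s.
The result is independent of the particle's charge and mass.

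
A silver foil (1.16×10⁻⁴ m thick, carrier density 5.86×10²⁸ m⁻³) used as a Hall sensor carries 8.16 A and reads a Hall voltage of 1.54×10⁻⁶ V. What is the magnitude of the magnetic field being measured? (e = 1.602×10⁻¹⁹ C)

B ≈ 0.206 T

From V_H = IB/(n e t), B = V_H n e t / I.
B = (1.54×10⁻⁶)(5.86×10²⁸)(1.602×10⁻¹⁹)(1.16×10⁻⁴)/8.16 ≈ 0.206 T.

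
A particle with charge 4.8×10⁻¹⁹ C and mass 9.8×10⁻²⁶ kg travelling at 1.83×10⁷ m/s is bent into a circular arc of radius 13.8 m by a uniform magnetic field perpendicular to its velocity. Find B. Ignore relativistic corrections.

From |q|vB = mv²/r, B = mv/(|q|r).
B = (9.8×10⁻²⁶)(1.83×10⁷)/((4.8×10⁻¹⁹)(13.8)) ≈ 0.271 T.

B ≈ 0.271 T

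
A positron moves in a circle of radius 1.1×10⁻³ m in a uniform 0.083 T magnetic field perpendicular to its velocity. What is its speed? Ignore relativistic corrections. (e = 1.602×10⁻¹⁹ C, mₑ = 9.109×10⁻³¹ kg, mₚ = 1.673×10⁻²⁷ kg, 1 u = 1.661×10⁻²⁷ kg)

v ≈ 1.6×10⁷ m/s

From |q|vB = mv²/r, v = |q|Br/m.
v = (1.602×10⁻¹⁹)(0.083)(1.1×10⁻³)/9.109×10⁻³¹ ≈ 1.6×10⁷ m/s.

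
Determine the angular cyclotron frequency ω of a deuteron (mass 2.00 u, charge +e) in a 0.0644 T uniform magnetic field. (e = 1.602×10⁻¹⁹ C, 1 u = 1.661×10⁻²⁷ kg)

ω = |q|B/m.
ω = (1.602×10⁻¹⁹)(0.0644)/3.322×10⁻²⁷ ≈ 3.11×10⁶ rad/s.

ω ≈ 3.11×10⁶ rad/s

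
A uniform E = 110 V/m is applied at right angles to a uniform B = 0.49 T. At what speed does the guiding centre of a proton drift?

v_d ≈ 220 m/s

In crossed fields the guiding centre drifts at v_d = |E×B|/B² = E/B, independent of charge and mass.
v_d = 110/0.49 = 220 m/s.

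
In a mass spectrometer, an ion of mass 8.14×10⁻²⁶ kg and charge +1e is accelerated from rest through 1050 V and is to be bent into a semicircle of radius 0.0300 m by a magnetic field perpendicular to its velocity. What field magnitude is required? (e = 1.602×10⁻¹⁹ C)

v = √(2|q|V/m) = √(2·1.602×10⁻¹⁹·1050/8.14×10⁻²⁶) ≈ 6.429×10⁴ m/s.
B = mv/(|q|r) = (8.14×10⁻²⁶)(6.429×10⁴)/((1.602×10⁻¹⁹)(0.0300)) ≈ 1.09 T.

B ≈ 1.09 T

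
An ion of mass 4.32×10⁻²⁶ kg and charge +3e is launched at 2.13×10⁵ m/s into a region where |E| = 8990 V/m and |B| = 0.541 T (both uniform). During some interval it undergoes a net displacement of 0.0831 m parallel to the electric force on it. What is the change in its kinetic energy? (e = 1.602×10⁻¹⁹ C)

ΔKE ≈ 3.59×10⁻¹⁶ J

The magnetic force is always ⟂ v and does no work; only the electric force changes KE.
ΔKE = F_E · d = |q|E d = (4.806×10⁻¹⁹)(8990)(0.0831) ≈ 3.59×10⁻¹⁶ J.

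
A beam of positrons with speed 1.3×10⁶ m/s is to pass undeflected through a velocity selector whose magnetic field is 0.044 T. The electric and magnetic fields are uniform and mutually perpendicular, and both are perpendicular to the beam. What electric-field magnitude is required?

For straight-line motion qE = qvB, so E = vB.
E = 1.3×10⁶ × 0.044 = 5.7×10⁴ V/m.

E = 5.7×10⁴ V/m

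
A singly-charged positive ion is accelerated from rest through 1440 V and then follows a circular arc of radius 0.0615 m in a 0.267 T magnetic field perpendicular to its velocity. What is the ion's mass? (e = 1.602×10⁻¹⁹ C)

Combine |q|V = ½mv² and r = mv/(|q|B): eliminate v to get m = qB²r²/(2V).
m = (1.602×10⁻¹⁹)(0.267)²(0.0615)²/(2·1440) ≈ 1.50×10⁻²⁶ kg.

m ≈ 1.50×10⁻²⁶ kg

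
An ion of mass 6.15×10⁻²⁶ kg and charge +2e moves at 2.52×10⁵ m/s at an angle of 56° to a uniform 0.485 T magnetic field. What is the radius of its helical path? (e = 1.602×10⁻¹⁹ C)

r ≈ 0.0827 m

v⊥ = v sinθ = 2.52×10⁵·sin56° ≈ 2.089×10⁵ m/s.
r = m v⊥/(|q|B) = (6.15×10⁻²⁶)(2.089×10⁵)/((3.204×10⁻¹⁹)(0.485)) ≈ 0.0827 m.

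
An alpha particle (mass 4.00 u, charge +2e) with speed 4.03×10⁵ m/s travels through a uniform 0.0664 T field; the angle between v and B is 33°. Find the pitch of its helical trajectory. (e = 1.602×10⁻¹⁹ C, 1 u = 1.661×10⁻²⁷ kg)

p ≈ 0.663 m

v∥ = v cosθ = 4.03×10⁵·cos33° ≈ 3.380×10⁵ m/s.
T = 2πm/(|q|B) = 2π(6.644×10⁻²⁷)/((3.204×10⁻¹⁹)(0.0664)) ≈ 1.962×10⁻⁶ s.
pitch = v∥ T = (3.380×10⁵)(1.962×10⁻⁶) ≈ 0.663 m.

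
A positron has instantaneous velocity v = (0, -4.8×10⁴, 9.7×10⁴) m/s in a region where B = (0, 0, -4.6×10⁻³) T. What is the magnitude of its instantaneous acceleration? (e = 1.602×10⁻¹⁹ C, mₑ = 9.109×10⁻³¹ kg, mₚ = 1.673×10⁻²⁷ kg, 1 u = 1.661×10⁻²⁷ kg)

v×B = (221, 0, 0) N/C.
F = q v×B = (1.602×10⁻¹⁹ C)·(221, 0, 0) = (3.54×10⁻¹⁷, 0, 0) N.
|a| = |F|/m = 3.537×10⁻¹⁷/9.109×10⁻³¹ ≈ 3.88×10¹³ m/s².

|a| ≈ 3.88×10¹³ m/s²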